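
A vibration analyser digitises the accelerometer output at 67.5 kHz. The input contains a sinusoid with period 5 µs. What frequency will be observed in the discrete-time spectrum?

2.5 kHz

T = 5 µs → f = 1/T = 200 kHz.
200 kHz mod fs = 65 kHz.
65 kHz > fs/2 = 33.75 kHz, folds to fs − 65 kHz = 2.5 kHz.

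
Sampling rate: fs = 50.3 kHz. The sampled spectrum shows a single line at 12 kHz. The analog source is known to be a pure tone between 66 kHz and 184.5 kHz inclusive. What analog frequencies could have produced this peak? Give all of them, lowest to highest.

88.6 kHz, 112.6 kHz, 138.9 kHz, 162.9 kHz

Frequencies that alias to 12 kHz are k·fs ± 12 kHz for integer k ≥ 0.
k=0: 12 kHz.
k=1: 38.3 kHz, 62.3 kHz.
k=2: 88.6 kHz, 112.6 kHz.
k=3: 138.9 kHz, 162.9 kHz.
k=4: 189.2 kHz, 213.2 kHz.
Within [66 kHz, 184.5 kHz]: 88.6 kHz, 112.6 kHz, 138.9 kHz, 162.9 kHz.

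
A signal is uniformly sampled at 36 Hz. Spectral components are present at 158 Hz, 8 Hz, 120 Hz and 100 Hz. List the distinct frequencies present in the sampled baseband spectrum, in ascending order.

fs/2 = 18 Hz.
158 Hz mod fs = 14 Hz.
14 Hz ≤ fs/2 = 18 Hz, appears at 14 Hz.
8 Hz ≤ fs/2 = 18 Hz, passes unchanged.
120 Hz mod fs = 12 Hz.
12 Hz ≤ fs/2 = 18 Hz, appears at 12 Hz.
100 Hz mod fs = 28 Hz.
28 Hz > fs/2 = 18 Hz, folds to fs − 28 Hz = 8 Hz.
Distinct values: {8 Hz, 12 Hz, 14 Hz}.

8 Hz, 12 Hz, 14 Hz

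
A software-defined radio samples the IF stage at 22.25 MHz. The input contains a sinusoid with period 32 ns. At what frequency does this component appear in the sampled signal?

T = 32 ns → f = 1/T = 31.25 MHz.
31.25 MHz mod fs = 9 MHz.
9 MHz ≤ fs/2 = 11.125 MHz, appears at 9 MHz.

9 MHz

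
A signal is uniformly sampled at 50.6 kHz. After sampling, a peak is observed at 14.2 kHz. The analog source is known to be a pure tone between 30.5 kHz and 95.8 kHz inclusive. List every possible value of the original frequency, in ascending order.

Frequencies that alias to 14.2 kHz are k·fs ± 14.2 kHz for integer k ≥ 0.
k=0: 14.2 kHz.
k=1: 36.4 kHz, 64.8 kHz.
k=2: 87 kHz, 115.4 kHz.
k=3: 137.6 kHz, 166 kHz.
Within [30.5 kHz, 95.8 kHz]: 36.4 kHz, 64.8 kHz, 87 kHz.

36.4 kHz, 64.8 kHz, 87 kHz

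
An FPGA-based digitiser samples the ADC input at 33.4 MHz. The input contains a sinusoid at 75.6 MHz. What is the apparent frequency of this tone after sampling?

8.8 MHz

75.6 MHz mod fs = 8.8 MHz.
8.8 MHz ≤ fs/2 = 16.7 MHz, appears at 8.8 MHz.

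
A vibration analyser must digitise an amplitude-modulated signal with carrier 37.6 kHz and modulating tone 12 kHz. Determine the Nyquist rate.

AM sidebands sit at fc ± fm = 25.6 kHz and 49.6 kHz.
Highest-frequency component: 49.6 kHz.
Nyquist rate = 2 × 49.6 kHz = 99.2 kHz.

99.2 kHz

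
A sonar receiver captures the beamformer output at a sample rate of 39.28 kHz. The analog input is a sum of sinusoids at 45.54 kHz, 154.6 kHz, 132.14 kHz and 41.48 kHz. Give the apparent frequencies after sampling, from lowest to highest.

2.2 kHz, 2.52 kHz, 6.26 kHz, 14.3 kHz

fs/2 = 19.64 kHz.
45.54 kHz mod fs = 6.26 kHz.
6.26 kHz ≤ fs/2 = 19.64 kHz, appears at 6.26 kHz.
154.6 kHz mod fs = 36.76 kHz.
36.76 kHz > fs/2 = 19.64 kHz, folds to fs − 36.76 kHz = 2.52 kHz.
132.14 kHz mod fs = 14.3 kHz.
14.3 kHz ≤ fs/2 = 19.64 kHz, appears at 14.3 kHz.
41.48 kHz mod fs = 2.2 kHz.
2.2 kHz ≤ fs/2 = 19.64 kHz, appears at 2.2 kHz.
Distinct values: {2.2 kHz, 2.52 kHz, 6.26 kHz, 14.3 kHz}.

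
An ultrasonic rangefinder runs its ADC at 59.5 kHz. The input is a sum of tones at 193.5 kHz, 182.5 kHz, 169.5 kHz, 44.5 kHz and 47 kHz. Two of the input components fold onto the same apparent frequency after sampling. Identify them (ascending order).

fs/2 = 29.75 kHz.
193.5 kHz mod fs = 15 kHz.
15 kHz ≤ fs/2 = 29.75 kHz, appears at 15 kHz.
182.5 kHz mod fs = 4 kHz.
4 kHz ≤ fs/2 = 29.75 kHz, appears at 4 kHz.
169.5 kHz mod fs = 50.5 kHz.
50.5 kHz > fs/2 = 29.75 kHz, folds to fs − 50.5 kHz = 9 kHz.
44.5 kHz > fs/2 = 29.75 kHz, folds to fs − 44.5 kHz = 15 kHz.
47 kHz > fs/2 = 29.75 kHz, folds to fs − 47 kHz = 12.5 kHz.
44.5 kHz and 193.5 kHz both map to 15 kHz.

44.5 kHz, 193.5 kHz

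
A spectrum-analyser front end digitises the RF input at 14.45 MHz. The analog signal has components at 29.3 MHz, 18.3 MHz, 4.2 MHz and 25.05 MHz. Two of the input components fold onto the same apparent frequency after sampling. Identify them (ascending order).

fs/2 = 7.225 MHz.
29.3 MHz mod fs = 0.4 MHz.
0.4 MHz ≤ fs/2 = 7.225 MHz, appears at 0.4 MHz.
18.3 MHz mod fs = 3.85 MHz.
3.85 MHz ≤ fs/2 = 7.225 MHz, appears at 3.85 MHz.
4.2 MHz ≤ fs/2 = 7.225 MHz, passes unchanged.
25.05 MHz mod fs = 10.6 MHz.
10.6 MHz > fs/2 = 7.225 MHz, folds to fs − 10.6 MHz = 3.85 MHz.
18.3 MHz and 25.05 MHz both map to 3.85 MHz.

18.3 MHz, 25.05 MHz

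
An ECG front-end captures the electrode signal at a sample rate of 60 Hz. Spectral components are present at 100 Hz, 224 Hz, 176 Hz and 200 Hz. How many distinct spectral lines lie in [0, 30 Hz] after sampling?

3

fs/2 = 30 Hz.
100 Hz mod fs = 40 Hz.
40 Hz > fs/2 = 30 Hz, folds to fs − 40 Hz = 20 Hz.
224 Hz mod fs = 44 Hz.
44 Hz > fs/2 = 30 Hz, folds to fs − 44 Hz = 16 Hz.
176 Hz mod fs = 56 Hz.
56 Hz > fs/2 = 30 Hz, folds to fs − 56 Hz = 4 Hz.
200 Hz mod fs = 20 Hz.
20 Hz ≤ fs/2 = 30 Hz, appears at 20 Hz.
Distinct values: {4 Hz, 16 Hz, 20 Hz} → 3.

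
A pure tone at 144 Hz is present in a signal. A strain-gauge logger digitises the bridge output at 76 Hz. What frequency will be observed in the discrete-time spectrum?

144 Hz mod fs = 68 Hz.
68 Hz > fs/2 = 38 Hz, folds to fs − 68 Hz = 8 Hz.

8 Hz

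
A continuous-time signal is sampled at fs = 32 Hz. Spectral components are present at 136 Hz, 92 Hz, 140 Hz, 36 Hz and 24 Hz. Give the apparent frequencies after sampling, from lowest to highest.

4 Hz, 8 Hz, 12 Hz

fs/2 = 16 Hz.
136 Hz mod fs = 8 Hz.
8 Hz ≤ fs/2 = 16 Hz, appears at 8 Hz.
92 Hz mod fs = 28 Hz.
28 Hz > fs/2 = 16 Hz, folds to fs − 28 Hz = 4 Hz.
140 Hz mod fs = 12 Hz.
12 Hz ≤ fs/2 = 16 Hz, appears at 12 Hz.
36 Hz mod fs = 4 Hz.
4 Hz ≤ fs/2 = 16 Hz, appears at 4 Hz.
24 Hz > fs/2 = 16 Hz, folds to fs − 24 Hz = 8 Hz.
Distinct values: {4 Hz, 8 Hz, 12 Hz}.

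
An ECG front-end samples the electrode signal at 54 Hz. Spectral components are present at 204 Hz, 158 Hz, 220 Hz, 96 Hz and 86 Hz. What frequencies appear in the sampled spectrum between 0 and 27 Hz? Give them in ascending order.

4 Hz, 12 Hz, 22 Hz

fs/2 = 27 Hz.
204 Hz mod fs = 42 Hz.
42 Hz > fs/2 = 27 Hz, folds to fs − 42 Hz = 12 Hz.
158 Hz mod fs = 50 Hz.
50 Hz > fs/2 = 27 Hz, folds to fs − 50 Hz = 4 Hz.
220 Hz mod fs = 4 Hz.
4 Hz ≤ fs/2 = 27 Hz, appears at 4 Hz.
96 Hz mod fs = 42 Hz.
42 Hz > fs/2 = 27 Hz, folds to fs − 42 Hz = 12 Hz.
86 Hz mod fs = 32 Hz.
32 Hz > fs/2 = 27 Hz, folds to fs − 32 Hz = 22 Hz.
Distinct values: {4 Hz, 12 Hz, 22 Hz}.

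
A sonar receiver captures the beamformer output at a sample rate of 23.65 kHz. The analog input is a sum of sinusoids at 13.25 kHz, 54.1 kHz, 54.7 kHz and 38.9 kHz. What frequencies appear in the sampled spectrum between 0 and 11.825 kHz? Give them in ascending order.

6.8 kHz, 7.4 kHz, 8.4 kHz, 10.4 kHz

fs/2 = 11.825 kHz.
13.25 kHz > fs/2 = 11.825 kHz, folds to fs − 13.25 kHz = 10.4 kHz.
54.1 kHz mod fs = 6.8 kHz.
6.8 kHz ≤ fs/2 = 11.825 kHz, appears at 6.8 kHz.
54.7 kHz mod fs = 7.4 kHz.
7.4 kHz ≤ fs/2 = 11.825 kHz, appears at 7.4 kHz.
38.9 kHz mod fs = 15.25 kHz.
15.25 kHz > fs/2 = 11.825 kHz, folds to fs − 15.25 kHz = 8.4 kHz.
Distinct values: {6.8 kHz, 7.4 kHz, 8.4 kHz, 10.4 kHz}.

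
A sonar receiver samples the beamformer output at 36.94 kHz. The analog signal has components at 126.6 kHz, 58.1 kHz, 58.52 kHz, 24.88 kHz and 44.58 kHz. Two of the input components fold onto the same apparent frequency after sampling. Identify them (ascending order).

fs/2 = 18.47 kHz.
126.6 kHz mod fs = 15.78 kHz.
15.78 kHz ≤ fs/2 = 18.47 kHz, appears at 15.78 kHz.
58.1 kHz mod fs = 21.16 kHz.
21.16 kHz > fs/2 = 18.47 kHz, folds to fs − 21.16 kHz = 15.78 kHz.
58.52 kHz mod fs = 21.58 kHz.
21.58 kHz > fs/2 = 18.47 kHz, folds to fs − 21.58 kHz = 15.36 kHz.
24.88 kHz > fs/2 = 18.47 kHz, folds to fs − 24.88 kHz = 12.06 kHz.
44.58 kHz mod fs = 7.64 kHz.
7.64 kHz ≤ fs/2 = 18.47 kHz, appears at 7.64 kHz.
58.1 kHz and 126.6 kHz both map to 15.78 kHz.

58.1 kHz, 126.6 kHz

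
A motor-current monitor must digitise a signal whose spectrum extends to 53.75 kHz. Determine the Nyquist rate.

107.5 kHz

Nyquist rate = 2 × 53.75 kHz = 107.5 kHz.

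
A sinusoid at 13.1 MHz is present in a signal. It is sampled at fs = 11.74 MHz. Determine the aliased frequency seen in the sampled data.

13.1 MHz mod fs = 1.36 MHz.
1.36 MHz ≤ fs/2 = 5.87 MHz, appears at 1.36 MHz.

1.36 MHz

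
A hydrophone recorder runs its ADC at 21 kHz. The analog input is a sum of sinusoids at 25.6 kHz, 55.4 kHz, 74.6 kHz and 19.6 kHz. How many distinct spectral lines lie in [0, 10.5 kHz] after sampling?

fs/2 = 10.5 kHz.
25.6 kHz mod fs = 4.6 kHz.
4.6 kHz ≤ fs/2 = 10.5 kHz, appears at 4.6 kHz.
55.4 kHz mod fs = 13.4 kHz.
13.4 kHz > fs/2 = 10.5 kHz, folds to fs − 13.4 kHz = 7.6 kHz.
74.6 kHz mod fs = 11.6 kHz.
11.6 kHz > fs/2 = 10.5 kHz, folds to fs − 11.6 kHz = 9.4 kHz.
19.6 kHz > fs/2 = 10.5 kHz, folds to fs − 19.6 kHz = 1.4 kHz.
Distinct values: {1.4 kHz, 4.6 kHz, 7.6 kHz, 9.4 kHz} → 4.

4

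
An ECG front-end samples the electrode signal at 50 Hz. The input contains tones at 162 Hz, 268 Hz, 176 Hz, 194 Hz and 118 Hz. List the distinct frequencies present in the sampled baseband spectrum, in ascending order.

6 Hz, 12 Hz, 18 Hz, 24 Hz

fs/2 = 25 Hz.
162 Hz mod fs = 12 Hz.
12 Hz ≤ fs/2 = 25 Hz, appears at 12 Hz.
268 Hz mod fs = 18 Hz.
18 Hz ≤ fs/2 = 25 Hz, appears at 18 Hz.
176 Hz mod fs = 26 Hz.
26 Hz > fs/2 = 25 Hz, folds to fs − 26 Hz = 24 Hz.
194 Hz mod fs = 44 Hz.
44 Hz > fs/2 = 25 Hz, folds to fs − 44 Hz = 6 Hz.
118 Hz mod fs = 18 Hz.
18 Hz ≤ fs/2 = 25 Hz, appears at 18 Hz.
Distinct values: {6 Hz, 12 Hz, 18 Hz, 24 Hz}.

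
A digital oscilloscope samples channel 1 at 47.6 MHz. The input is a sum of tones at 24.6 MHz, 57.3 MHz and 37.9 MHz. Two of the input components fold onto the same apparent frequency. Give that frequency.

fs/2 = 23.8 MHz.
24.6 MHz > fs/2 = 23.8 MHz, folds to fs − 24.6 MHz = 23 MHz.
57.3 MHz mod fs = 9.7 MHz.
9.7 MHz ≤ fs/2 = 23.8 MHz, appears at 9.7 MHz.
37.9 MHz > fs/2 = 23.8 MHz, folds to fs − 37.9 MHz = 9.7 MHz.
37.9 MHz and 57.3 MHz both map to 9.7 MHz.

9.7 MHz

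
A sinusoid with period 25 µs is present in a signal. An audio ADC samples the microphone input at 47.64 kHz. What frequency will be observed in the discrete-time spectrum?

7.64 kHz

T = 25 µs → f = 1/T = 40 kHz.
40 kHz > fs/2 = 23.82 kHz, folds to fs − 40 kHz = 7.64 kHz.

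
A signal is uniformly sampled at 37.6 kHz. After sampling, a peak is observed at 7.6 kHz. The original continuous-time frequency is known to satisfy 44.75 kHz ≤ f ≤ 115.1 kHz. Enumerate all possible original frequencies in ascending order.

45.2 kHz, 67.6 kHz, 82.8 kHz, 105.2 kHz

Frequencies that alias to 7.6 kHz are k·fs ± 7.6 kHz for integer k ≥ 0.
k=0: 7.6 kHz.
k=1: 30 kHz, 45.2 kHz.
k=2: 67.6 kHz, 82.8 kHz.
k=3: 105.2 kHz, 120.4 kHz.
k=4: 142.8 kHz, 158 kHz.
Within [44.75 kHz, 115.1 kHz]: 45.2 kHz, 67.6 kHz, 82.8 kHz, 105.2 kHz.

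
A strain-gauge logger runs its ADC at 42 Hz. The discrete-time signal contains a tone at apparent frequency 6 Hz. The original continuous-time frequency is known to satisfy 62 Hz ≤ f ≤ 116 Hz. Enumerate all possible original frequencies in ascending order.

Frequencies that alias to 6 Hz are k·fs ± 6 Hz for integer k ≥ 0.
k=0: 6 Hz.
k=1: 36 Hz, 48 Hz.
k=2: 78 Hz, 90 Hz.
k=3: 120 Hz, 132 Hz.
Within [62 Hz, 116 Hz]: 78 Hz, 90 Hz.

78 Hz, 90 Hz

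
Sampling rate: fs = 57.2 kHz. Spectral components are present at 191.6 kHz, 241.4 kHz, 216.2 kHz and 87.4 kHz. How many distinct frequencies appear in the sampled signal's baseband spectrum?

fs/2 = 28.6 kHz.
191.6 kHz mod fs = 20 kHz.
20 kHz ≤ fs/2 = 28.6 kHz, appears at 20 kHz.
241.4 kHz mod fs = 12.6 kHz.
12.6 kHz ≤ fs/2 = 28.6 kHz, appears at 12.6 kHz.
216.2 kHz mod fs = 44.6 kHz.
44.6 kHz > fs/2 = 28.6 kHz, folds to fs − 44.6 kHz = 12.6 kHz.
87.4 kHz mod fs = 30.2 kHz.
30.2 kHz > fs/2 = 28.6 kHz, folds to fs − 30.2 kHz = 27 kHz.
Distinct values: {12.6 kHz, 20 kHz, 27 kHz} → 3.

3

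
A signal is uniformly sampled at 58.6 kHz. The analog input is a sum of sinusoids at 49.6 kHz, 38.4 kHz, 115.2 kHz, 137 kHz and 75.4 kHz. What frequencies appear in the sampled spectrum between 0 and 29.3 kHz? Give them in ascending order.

2 kHz, 9 kHz, 16.8 kHz, 19.8 kHz, 20.2 kHz

fs/2 = 29.3 kHz.
49.6 kHz > fs/2 = 29.3 kHz, folds to fs − 49.6 kHz = 9 kHz.
38.4 kHz > fs/2 = 29.3 kHz, folds to fs − 38.4 kHz = 20.2 kHz.
115.2 kHz mod fs = 56.6 kHz.
56.6 kHz > fs/2 = 29.3 kHz, folds to fs − 56.6 kHz = 2 kHz.
137 kHz mod fs = 19.8 kHz.
19.8 kHz ≤ fs/2 = 29.3 kHz, appears at 19.8 kHz.
75.4 kHz mod fs = 16.8 kHz.
16.8 kHz ≤ fs/2 = 29.3 kHz, appears at 16.8 kHz.
Distinct values: {2 kHz, 9 kHz, 16.8 kHz, 19.8 kHz, 20.2 kHz}.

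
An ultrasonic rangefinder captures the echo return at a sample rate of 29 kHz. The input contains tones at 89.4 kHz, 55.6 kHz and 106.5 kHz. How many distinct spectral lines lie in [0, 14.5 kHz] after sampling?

fs/2 = 14.5 kHz.
89.4 kHz mod fs = 2.4 kHz.
2.4 kHz ≤ fs/2 = 14.5 kHz, appears at 2.4 kHz.
55.6 kHz mod fs = 26.6 kHz.
26.6 kHz > fs/2 = 14.5 kHz, folds to fs − 26.6 kHz = 2.4 kHz.
106.5 kHz mod fs = 19.5 kHz.
19.5 kHz > fs/2 = 14.5 kHz, folds to fs − 19.5 kHz = 9.5 kHz.
Distinct values: {2.4 kHz, 9.5 kHz} → 2.

2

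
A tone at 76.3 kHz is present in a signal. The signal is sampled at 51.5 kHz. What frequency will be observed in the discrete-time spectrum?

24.8 kHz

76.3 kHz mod fs = 24.8 kHz.
24.8 kHz ≤ fs/2 = 25.75 kHz, appears at 24.8 kHz.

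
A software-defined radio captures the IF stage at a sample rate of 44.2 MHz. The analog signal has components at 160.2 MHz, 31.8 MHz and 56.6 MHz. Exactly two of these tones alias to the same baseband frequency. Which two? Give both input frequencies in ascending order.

fs/2 = 22.1 MHz.
160.2 MHz mod fs = 27.6 MHz.
27.6 MHz > fs/2 = 22.1 MHz, folds to fs − 27.6 MHz = 16.6 MHz.
31.8 MHz > fs/2 = 22.1 MHz, folds to fs − 31.8 MHz = 12.4 MHz.
56.6 MHz mod fs = 12.4 MHz.
12.4 MHz ≤ fs/2 = 22.1 MHz, appears at 12.4 MHz.
31.8 MHz and 56.6 MHz both map to 12.4 MHz.

31.8 MHz, 56.6 MHz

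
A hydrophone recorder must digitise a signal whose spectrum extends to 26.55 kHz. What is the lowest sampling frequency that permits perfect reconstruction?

53.1 kHz

Nyquist rate = 2 × 26.55 kHz = 53.1 kHz.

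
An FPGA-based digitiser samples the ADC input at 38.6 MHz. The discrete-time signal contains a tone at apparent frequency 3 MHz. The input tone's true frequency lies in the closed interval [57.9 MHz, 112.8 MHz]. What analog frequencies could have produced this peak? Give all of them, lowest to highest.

74.2 MHz, 80.2 MHz, 112.8 MHz

Frequencies that alias to 3 MHz are k·fs ± 3 MHz for integer k ≥ 0.
k=0: 3 MHz.
k=1: 35.6 MHz, 41.6 MHz.
k=2: 74.2 MHz, 80.2 MHz.
k=3: 112.8 MHz, 118.8 MHz.
k=4: 151.4 MHz, 157.4 MHz.
Within [57.9 MHz, 112.8 MHz]: 74.2 MHz, 80.2 MHz, 112.8 MHz.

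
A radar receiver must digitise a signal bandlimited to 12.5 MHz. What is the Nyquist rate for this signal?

25 MHz

Nyquist rate = 2 × 12.5 MHz = 25 MHz.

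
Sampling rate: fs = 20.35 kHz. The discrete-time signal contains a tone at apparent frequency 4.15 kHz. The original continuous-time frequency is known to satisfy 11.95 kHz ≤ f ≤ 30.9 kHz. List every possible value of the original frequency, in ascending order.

16.2 kHz, 24.5 kHz

Frequencies that alias to 4.15 kHz are k·fs ± 4.15 kHz for integer k ≥ 0.
k=0: 4.15 kHz.
k=1: 16.2 kHz, 24.5 kHz.
k=2: 36.55 kHz, 44.85 kHz.
Within [11.95 kHz, 30.9 kHz]: 16.2 kHz, 24.5 kHz.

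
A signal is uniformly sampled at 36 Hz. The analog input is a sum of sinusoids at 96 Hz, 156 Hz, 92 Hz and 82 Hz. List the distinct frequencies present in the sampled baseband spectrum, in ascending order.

10 Hz, 12 Hz, 16 Hz

fs/2 = 18 Hz.
96 Hz mod fs = 24 Hz.
24 Hz > fs/2 = 18 Hz, folds to fs − 24 Hz = 12 Hz.
156 Hz mod fs = 12 Hz.
12 Hz ≤ fs/2 = 18 Hz, appears at 12 Hz.
92 Hz mod fs = 20 Hz.
20 Hz > fs/2 = 18 Hz, folds to fs − 20 Hz = 16 Hz.
82 Hz mod fs = 10 Hz.
10 Hz ≤ fs/2 = 18 Hz, appears at 10 Hz.
Distinct values: {10 Hz, 12 Hz, 16 Hz}.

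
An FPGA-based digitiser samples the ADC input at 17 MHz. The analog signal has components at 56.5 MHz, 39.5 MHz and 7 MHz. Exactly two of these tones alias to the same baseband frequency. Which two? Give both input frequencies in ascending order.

fs/2 = 8.5 MHz.
56.5 MHz mod fs = 5.5 MHz.
5.5 MHz ≤ fs/2 = 8.5 MHz, appears at 5.5 MHz.
39.5 MHz mod fs = 5.5 MHz.
5.5 MHz ≤ fs/2 = 8.5 MHz, appears at 5.5 MHz.
7 MHz ≤ fs/2 = 8.5 MHz, passes unchanged.
39.5 MHz and 56.5 MHz both map to 5.5 MHz.

39.5 MHz, 56.5 MHz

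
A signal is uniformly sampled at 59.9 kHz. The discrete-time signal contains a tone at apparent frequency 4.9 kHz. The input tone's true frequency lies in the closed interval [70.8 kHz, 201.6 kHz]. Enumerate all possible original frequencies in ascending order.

114.9 kHz, 124.7 kHz, 174.8 kHz, 184.6 kHz

Frequencies that alias to 4.9 kHz are k·fs ± 4.9 kHz for integer k ≥ 0.
k=0: 4.9 kHz.
k=1: 55 kHz, 64.8 kHz.
k=2: 114.9 kHz, 124.7 kHz.
k=3: 174.8 kHz, 184.6 kHz.
k=4: 234.7 kHz, 244.5 kHz.
Within [70.8 kHz, 201.6 kHz]: 114.9 kHz, 124.7 kHz, 174.8 kHz, 184.6 kHz.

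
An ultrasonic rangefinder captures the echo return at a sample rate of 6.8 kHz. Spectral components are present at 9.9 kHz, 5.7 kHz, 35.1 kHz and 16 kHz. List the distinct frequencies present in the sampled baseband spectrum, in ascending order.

fs/2 = 3.4 kHz.
9.9 kHz mod fs = 3.1 kHz.
3.1 kHz ≤ fs/2 = 3.4 kHz, appears at 3.1 kHz.
5.7 kHz > fs/2 = 3.4 kHz, folds to fs − 5.7 kHz = 1.1 kHz.
35.1 kHz mod fs = 1.1 kHz.
1.1 kHz ≤ fs/2 = 3.4 kHz, appears at 1.1 kHz.
16 kHz mod fs = 2.4 kHz.
2.4 kHz ≤ fs/2 = 3.4 kHz, appears at 2.4 kHz.
Distinct values: {1.1 kHz, 2.4 kHz, 3.1 kHz}.

1.1 kHz, 2.4 kHz, 3.1 kHz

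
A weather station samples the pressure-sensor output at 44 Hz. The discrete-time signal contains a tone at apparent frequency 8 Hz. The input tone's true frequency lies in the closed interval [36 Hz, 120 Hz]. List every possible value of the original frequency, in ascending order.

36 Hz, 52 Hz, 80 Hz, 96 Hz

Frequencies that alias to 8 Hz are k·fs ± 8 Hz for integer k ≥ 0.
k=0: 8 Hz.
k=1: 36 Hz, 52 Hz.
k=2: 80 Hz, 96 Hz.
k=3: 124 Hz, 140 Hz.
Within [36 Hz, 120 Hz]: 36 Hz, 52 Hz, 80 Hz, 96 Hz.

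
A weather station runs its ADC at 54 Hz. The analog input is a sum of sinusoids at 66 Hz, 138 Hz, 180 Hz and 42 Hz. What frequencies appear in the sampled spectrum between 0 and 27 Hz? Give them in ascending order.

12 Hz, 18 Hz, 24 Hz

fs/2 = 27 Hz.
66 Hz mod fs = 12 Hz.
12 Hz ≤ fs/2 = 27 Hz, appears at 12 Hz.
138 Hz mod fs = 30 Hz.
30 Hz > fs/2 = 27 Hz, folds to fs − 30 Hz = 24 Hz.
180 Hz mod fs = 18 Hz.
18 Hz ≤ fs/2 = 27 Hz, appears at 18 Hz.
42 Hz > fs/2 = 27 Hz, folds to fs − 42 Hz = 12 Hz.
Distinct values: {12 Hz, 18 Hz, 24 Hz}.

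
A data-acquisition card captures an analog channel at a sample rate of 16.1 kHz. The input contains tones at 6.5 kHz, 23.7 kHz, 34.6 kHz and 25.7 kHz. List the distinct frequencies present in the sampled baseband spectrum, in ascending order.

fs/2 = 8.05 kHz.
6.5 kHz ≤ fs/2 = 8.05 kHz, passes unchanged.
23.7 kHz mod fs = 7.6 kHz.
7.6 kHz ≤ fs/2 = 8.05 kHz, appears at 7.6 kHz.
34.6 kHz mod fs = 2.4 kHz.
2.4 kHz ≤ fs/2 = 8.05 kHz, appears at 2.4 kHz.
25.7 kHz mod fs = 9.6 kHz.
9.6 kHz > fs/2 = 8.05 kHz, folds to fs − 9.6 kHz = 6.5 kHz.
Distinct values: {2.4 kHz, 6.5 kHz, 7.6 kHz}.

2.4 kHz, 6.5 kHz, 7.6 kHz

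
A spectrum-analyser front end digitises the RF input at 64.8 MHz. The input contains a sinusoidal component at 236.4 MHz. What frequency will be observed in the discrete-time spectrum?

22.8 MHz

236.4 MHz mod fs = 42 MHz.
42 MHz > fs/2 = 32.4 MHz, folds to fs − 42 MHz = 22.8 MHz.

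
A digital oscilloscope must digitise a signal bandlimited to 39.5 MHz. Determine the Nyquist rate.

79 MHz

Nyquist rate = 2 × 39.5 MHz = 79 MHz.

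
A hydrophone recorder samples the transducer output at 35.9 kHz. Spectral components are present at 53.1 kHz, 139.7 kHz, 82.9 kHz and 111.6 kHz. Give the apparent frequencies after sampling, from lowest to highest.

3.9 kHz, 11.1 kHz, 17.2 kHz

fs/2 = 17.95 kHz.
53.1 kHz mod fs = 17.2 kHz.
17.2 kHz ≤ fs/2 = 17.95 kHz, appears at 17.2 kHz.
139.7 kHz mod fs = 32 kHz.
32 kHz > fs/2 = 17.95 kHz, folds to fs − 32 kHz = 3.9 kHz.
82.9 kHz mod fs = 11.1 kHz.
11.1 kHz ≤ fs/2 = 17.95 kHz, appears at 11.1 kHz.
111.6 kHz mod fs = 3.9 kHz.
3.9 kHz ≤ fs/2 = 17.95 kHz, appears at 3.9 kHz.
Distinct values: {3.9 kHz, 11.1 kHz, 17.2 kHz}.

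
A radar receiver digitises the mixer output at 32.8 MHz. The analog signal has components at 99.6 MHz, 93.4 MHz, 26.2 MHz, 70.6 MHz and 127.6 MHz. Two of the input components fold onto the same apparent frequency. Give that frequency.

5 MHz

fs/2 = 16.4 MHz.
99.6 MHz mod fs = 1.2 MHz.
1.2 MHz ≤ fs/2 = 16.4 MHz, appears at 1.2 MHz.
93.4 MHz mod fs = 27.8 MHz.
27.8 MHz > fs/2 = 16.4 MHz, folds to fs − 27.8 MHz = 5 MHz.
26.2 MHz > fs/2 = 16.4 MHz, folds to fs − 26.2 MHz = 6.6 MHz.
70.6 MHz mod fs = 5 MHz.
5 MHz ≤ fs/2 = 16.4 MHz, appears at 5 MHz.
127.6 MHz mod fs = 29.2 MHz.
29.2 MHz > fs/2 = 16.4 MHz, folds to fs − 29.2 MHz = 3.6 MHz.
70.6 MHz and 93.4 MHz both map to 5 MHz.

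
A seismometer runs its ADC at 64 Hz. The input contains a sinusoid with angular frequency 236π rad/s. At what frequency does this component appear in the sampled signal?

ω = 236π rad/s → f = ω/(2π) = 118 Hz.
118 Hz mod fs = 54 Hz.
54 Hz > fs/2 = 32 Hz, folds to fs − 54 Hz = 10 Hz.

10 Hz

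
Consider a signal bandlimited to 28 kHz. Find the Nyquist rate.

56 kHz

Nyquist rate = 2 × 28 kHz = 56 kHz.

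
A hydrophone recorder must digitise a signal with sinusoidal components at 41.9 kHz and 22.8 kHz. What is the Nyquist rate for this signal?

Highest-frequency component: 41.9 kHz.
Nyquist rate = 2 × 41.9 kHz = 83.8 kHz.

83.8 kHz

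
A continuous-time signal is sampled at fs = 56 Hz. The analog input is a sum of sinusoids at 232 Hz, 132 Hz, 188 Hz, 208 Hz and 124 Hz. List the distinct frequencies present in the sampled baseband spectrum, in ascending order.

fs/2 = 28 Hz.
232 Hz mod fs = 8 Hz.
8 Hz ≤ fs/2 = 28 Hz, appears at 8 Hz.
132 Hz mod fs = 20 Hz.
20 Hz ≤ fs/2 = 28 Hz, appears at 20 Hz.
188 Hz mod fs = 20 Hz.
20 Hz ≤ fs/2 = 28 Hz, appears at 20 Hz.
208 Hz mod fs = 40 Hz.
40 Hz > fs/2 = 28 Hz, folds to fs − 40 Hz = 16 Hz.
124 Hz mod fs = 12 Hz.
12 Hz ≤ fs/2 = 28 Hz, appears at 12 Hz.
Distinct values: {8 Hz, 12 Hz, 16 Hz, 20 Hz}.

8 Hz, 12 Hz, 16 Hz, 20 Hz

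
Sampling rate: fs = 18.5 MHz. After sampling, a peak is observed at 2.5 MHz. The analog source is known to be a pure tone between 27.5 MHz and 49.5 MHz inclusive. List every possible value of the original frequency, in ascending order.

34.5 MHz, 39.5 MHz

Frequencies that alias to 2.5 MHz are k·fs ± 2.5 MHz for integer k ≥ 0.
k=0: 2.5 MHz.
k=1: 16 MHz, 21 MHz.
k=2: 34.5 MHz, 39.5 MHz.
k=3: 53 MHz, 58 MHz.
Within [27.5 MHz, 49.5 MHz]: 34.5 MHz, 39.5 MHz.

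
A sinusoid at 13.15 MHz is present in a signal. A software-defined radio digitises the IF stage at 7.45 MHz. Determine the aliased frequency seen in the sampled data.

1.75 MHz

13.15 MHz mod fs = 5.7 MHz.
5.7 MHz > fs/2 = 3.725 MHz, folds to fs − 5.7 MHz = 1.75 MHz.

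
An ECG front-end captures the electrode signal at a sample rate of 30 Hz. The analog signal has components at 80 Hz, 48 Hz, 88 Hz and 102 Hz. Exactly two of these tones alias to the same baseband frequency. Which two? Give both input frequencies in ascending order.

48 Hz, 102 Hz

fs/2 = 15 Hz.
80 Hz mod fs = 20 Hz.
20 Hz > fs/2 = 15 Hz, folds to fs − 20 Hz = 10 Hz.
48 Hz mod fs = 18 Hz.
18 Hz > fs/2 = 15 Hz, folds to fs − 18 Hz = 12 Hz.
88 Hz mod fs = 28 Hz.
28 Hz > fs/2 = 15 Hz, folds to fs − 28 Hz = 2 Hz.
102 Hz mod fs = 12 Hz.
12 Hz ≤ fs/2 = 15 Hz, appears at 12 Hz.
48 Hz and 102 Hz both map to 12 Hz.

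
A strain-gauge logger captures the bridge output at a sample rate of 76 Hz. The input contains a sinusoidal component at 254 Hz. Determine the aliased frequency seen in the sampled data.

26 Hz

254 Hz mod fs = 26 Hz.
26 Hz ≤ fs/2 = 38 Hz, appears at 26 Hz.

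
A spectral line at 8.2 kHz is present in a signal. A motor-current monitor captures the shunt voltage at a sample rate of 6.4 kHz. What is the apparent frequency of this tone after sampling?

8.2 kHz mod fs = 1.8 kHz.
1.8 kHz ≤ fs/2 = 3.2 kHz, appears at 1.8 kHz.

1.8 kHz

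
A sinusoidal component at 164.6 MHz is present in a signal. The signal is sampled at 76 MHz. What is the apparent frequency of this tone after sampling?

12.6 MHz

164.6 MHz mod fs = 12.6 MHz.
12.6 MHz ≤ fs/2 = 38 MHz, appears at 12.6 MHz.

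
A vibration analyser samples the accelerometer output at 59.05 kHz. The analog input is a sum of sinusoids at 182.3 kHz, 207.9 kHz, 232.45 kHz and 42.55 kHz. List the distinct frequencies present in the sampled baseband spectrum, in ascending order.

3.75 kHz, 5.15 kHz, 16.5 kHz, 28.3 kHz

fs/2 = 29.525 kHz.
182.3 kHz mod fs = 5.15 kHz.
5.15 kHz ≤ fs/2 = 29.525 kHz, appears at 5.15 kHz.
207.9 kHz mod fs = 30.75 kHz.
30.75 kHz > fs/2 = 29.525 kHz, folds to fs − 30.75 kHz = 28.3 kHz.
232.45 kHz mod fs = 55.3 kHz.
55.3 kHz > fs/2 = 29.525 kHz, folds to fs − 55.3 kHz = 3.75 kHz.
42.55 kHz > fs/2 = 29.525 kHz, folds to fs − 42.55 kHz = 16.5 kHz.
Distinct values: {3.75 kHz, 5.15 kHz, 16.5 kHz, 28.3 kHz}.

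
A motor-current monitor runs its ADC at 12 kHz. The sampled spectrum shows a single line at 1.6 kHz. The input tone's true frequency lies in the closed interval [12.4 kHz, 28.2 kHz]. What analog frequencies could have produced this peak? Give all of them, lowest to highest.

13.6 kHz, 22.4 kHz, 25.6 kHz

Frequencies that alias to 1.6 kHz are k·fs ± 1.6 kHz for integer k ≥ 0.
k=0: 1.6 kHz.
k=1: 10.4 kHz, 13.6 kHz.
k=2: 22.4 kHz, 25.6 kHz.
k=3: 34.4 kHz, 37.6 kHz.
Within [12.4 kHz, 28.2 kHz]: 13.6 kHz, 22.4 kHz, 25.6 kHz.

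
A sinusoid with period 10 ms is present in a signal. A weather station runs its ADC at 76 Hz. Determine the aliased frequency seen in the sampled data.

24 Hz

T = 10 ms → f = 1/T = 100 Hz.
100 Hz mod fs = 24 Hz.
24 Hz ≤ fs/2 = 38 Hz, appears at 24 Hz.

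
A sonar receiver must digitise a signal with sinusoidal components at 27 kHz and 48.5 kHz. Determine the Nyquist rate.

97 kHz

Highest-frequency component: 48.5 kHz.
Nyquist rate = 2 × 48.5 kHz = 97 kHz.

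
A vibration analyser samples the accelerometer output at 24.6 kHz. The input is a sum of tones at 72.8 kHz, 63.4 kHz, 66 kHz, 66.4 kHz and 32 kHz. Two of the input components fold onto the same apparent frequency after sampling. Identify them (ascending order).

32 kHz, 66.4 kHz

fs/2 = 12.3 kHz.
72.8 kHz mod fs = 23.6 kHz.
23.6 kHz > fs/2 = 12.3 kHz, folds to fs − 23.6 kHz = 1 kHz.
63.4 kHz mod fs = 14.2 kHz.
14.2 kHz > fs/2 = 12.3 kHz, folds to fs − 14.2 kHz = 10.4 kHz.
66 kHz mod fs = 16.8 kHz.
16.8 kHz > fs/2 = 12.3 kHz, folds to fs − 16.8 kHz = 7.8 kHz.
66.4 kHz mod fs = 17.2 kHz.
17.2 kHz > fs/2 = 12.3 kHz, folds to fs − 17.2 kHz = 7.4 kHz.
32 kHz mod fs = 7.4 kHz.
7.4 kHz ≤ fs/2 = 12.3 kHz, appears at 7.4 kHz.
32 kHz and 66.4 kHz both map to 7.4 kHz.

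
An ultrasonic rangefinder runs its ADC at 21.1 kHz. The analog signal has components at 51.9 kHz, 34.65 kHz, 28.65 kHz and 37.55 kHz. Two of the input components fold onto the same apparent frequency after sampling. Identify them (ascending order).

28.65 kHz, 34.65 kHz

fs/2 = 10.55 kHz.
51.9 kHz mod fs = 9.7 kHz.
9.7 kHz ≤ fs/2 = 10.55 kHz, appears at 9.7 kHz.
34.65 kHz mod fs = 13.55 kHz.
13.55 kHz > fs/2 = 10.55 kHz, folds to fs − 13.55 kHz = 7.55 kHz.
28.65 kHz mod fs = 7.55 kHz.
7.55 kHz ≤ fs/2 = 10.55 kHz, appears at 7.55 kHz.
37.55 kHz mod fs = 16.45 kHz.
16.45 kHz > fs/2 = 10.55 kHz, folds to fs − 16.45 kHz = 4.65 kHz.
28.65 kHz and 34.65 kHz both map to 7.55 kHz.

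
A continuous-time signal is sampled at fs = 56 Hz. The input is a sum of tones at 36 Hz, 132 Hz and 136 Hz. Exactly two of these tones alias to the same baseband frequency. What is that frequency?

20 Hz

fs/2 = 28 Hz.
36 Hz > fs/2 = 28 Hz, folds to fs − 36 Hz = 20 Hz.
132 Hz mod fs = 20 Hz.
20 Hz ≤ fs/2 = 28 Hz, appears at 20 Hz.
136 Hz mod fs = 24 Hz.
24 Hz ≤ fs/2 = 28 Hz, appears at 24 Hz.
36 Hz and 132 Hz both map to 20 Hz.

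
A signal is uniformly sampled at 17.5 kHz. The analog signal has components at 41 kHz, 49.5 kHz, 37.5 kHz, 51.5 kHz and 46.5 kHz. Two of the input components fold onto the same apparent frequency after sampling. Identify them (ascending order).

41 kHz, 46.5 kHz

fs/2 = 8.75 kHz.
41 kHz mod fs = 6 kHz.
6 kHz ≤ fs/2 = 8.75 kHz, appears at 6 kHz.
49.5 kHz mod fs = 14.5 kHz.
14.5 kHz > fs/2 = 8.75 kHz, folds to fs − 14.5 kHz = 3 kHz.
37.5 kHz mod fs = 2.5 kHz.
2.5 kHz ≤ fs/2 = 8.75 kHz, appears at 2.5 kHz.
51.5 kHz mod fs = 16.5 kHz.
16.5 kHz > fs/2 = 8.75 kHz, folds to fs − 16.5 kHz = 1 kHz.
46.5 kHz mod fs = 11.5 kHz.
11.5 kHz > fs/2 = 8.75 kHz, folds to fs − 11.5 kHz = 6 kHz.
41 kHz and 46.5 kHz both map to 6 kHz.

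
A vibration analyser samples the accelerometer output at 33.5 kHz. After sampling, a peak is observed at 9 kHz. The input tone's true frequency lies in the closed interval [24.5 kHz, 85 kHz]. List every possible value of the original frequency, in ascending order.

Frequencies that alias to 9 kHz are k·fs ± 9 kHz for integer k ≥ 0.
k=0: 9 kHz.
k=1: 24.5 kHz, 42.5 kHz.
k=2: 58 kHz, 76 kHz.
k=3: 91.5 kHz, 109.5 kHz.
Within [24.5 kHz, 85 kHz]: 24.5 kHz, 42.5 kHz, 58 kHz, 76 kHz.

24.5 kHz, 42.5 kHz, 58 kHz, 76 kHz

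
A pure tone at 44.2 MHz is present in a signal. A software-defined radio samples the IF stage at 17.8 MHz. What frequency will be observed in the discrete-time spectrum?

44.2 MHz mod fs = 8.6 MHz.
8.6 MHz ≤ fs/2 = 8.9 MHz, appears at 8.6 MHz.

8.6 MHz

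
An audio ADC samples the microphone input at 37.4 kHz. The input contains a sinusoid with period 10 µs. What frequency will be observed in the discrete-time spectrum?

12.2 kHz

T = 10 µs → f = 1/T = 100 kHz.
100 kHz mod fs = 25.2 kHz.
25.2 kHz > fs/2 = 18.7 kHz, folds to fs − 25.2 kHz = 12.2 kHz.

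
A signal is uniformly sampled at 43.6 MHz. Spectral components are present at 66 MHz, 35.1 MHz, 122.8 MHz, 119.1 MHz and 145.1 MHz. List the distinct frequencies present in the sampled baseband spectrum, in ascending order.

8 MHz, 8.5 MHz, 11.7 MHz, 14.3 MHz, 21.2 MHz

fs/2 = 21.8 MHz.
66 MHz mod fs = 22.4 MHz.
22.4 MHz > fs/2 = 21.8 MHz, folds to fs − 22.4 MHz = 21.2 MHz.
35.1 MHz > fs/2 = 21.8 MHz, folds to fs − 35.1 MHz = 8.5 MHz.
122.8 MHz mod fs = 35.6 MHz.
35.6 MHz > fs/2 = 21.8 MHz, folds to fs − 35.6 MHz = 8 MHz.
119.1 MHz mod fs = 31.9 MHz.
31.9 MHz > fs/2 = 21.8 MHz, folds to fs − 31.9 MHz = 11.7 MHz.
145.1 MHz mod fs = 14.3 MHz.
14.3 MHz ≤ fs/2 = 21.8 MHz, appears at 14.3 MHz.
Distinct values: {8 MHz, 8.5 MHz, 11.7 MHz, 14.3 MHz, 21.2 MHz}.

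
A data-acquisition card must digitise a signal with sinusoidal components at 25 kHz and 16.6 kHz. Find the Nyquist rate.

50 kHz

Highest-frequency component: 25 kHz.
Nyquist rate = 2 × 25 kHz = 50 kHz.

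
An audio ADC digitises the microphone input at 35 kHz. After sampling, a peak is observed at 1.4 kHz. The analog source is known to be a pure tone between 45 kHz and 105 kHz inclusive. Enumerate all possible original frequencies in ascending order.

Frequencies that alias to 1.4 kHz are k·fs ± 1.4 kHz for integer k ≥ 0.
k=0: 1.4 kHz.
k=1: 33.6 kHz, 36.4 kHz.
k=2: 68.6 kHz, 71.4 kHz.
k=3: 103.6 kHz, 106.4 kHz.
k=4: 138.6 kHz, 141.4 kHz.
Within [45 kHz, 105 kHz]: 68.6 kHz, 71.4 kHz, 103.6 kHz.

68.6 kHz, 71.4 kHz, 103.6 kHz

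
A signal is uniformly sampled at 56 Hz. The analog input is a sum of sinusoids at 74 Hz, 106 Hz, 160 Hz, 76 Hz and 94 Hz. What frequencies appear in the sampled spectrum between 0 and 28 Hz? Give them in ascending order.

6 Hz, 8 Hz, 18 Hz, 20 Hz

fs/2 = 28 Hz.
74 Hz mod fs = 18 Hz.
18 Hz ≤ fs/2 = 28 Hz, appears at 18 Hz.
106 Hz mod fs = 50 Hz.
50 Hz > fs/2 = 28 Hz, folds to fs − 50 Hz = 6 Hz.
160 Hz mod fs = 48 Hz.
48 Hz > fs/2 = 28 Hz, folds to fs − 48 Hz = 8 Hz.
76 Hz mod fs = 20 Hz.
20 Hz ≤ fs/2 = 28 Hz, appears at 20 Hz.
94 Hz mod fs = 38 Hz.
38 Hz > fs/2 = 28 Hz, folds to fs − 38 Hz = 18 Hz.
Distinct values: {6 Hz, 8 Hz, 18 Hz, 20 Hz}.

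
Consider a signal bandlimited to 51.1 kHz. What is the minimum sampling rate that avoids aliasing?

Nyquist rate = 2 × 51.1 kHz = 102.2 kHz.

102.2 kHz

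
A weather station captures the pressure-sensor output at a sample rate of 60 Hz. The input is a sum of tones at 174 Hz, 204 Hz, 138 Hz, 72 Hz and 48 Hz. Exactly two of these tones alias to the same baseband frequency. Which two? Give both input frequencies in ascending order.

48 Hz, 72 Hz

fs/2 = 30 Hz.
174 Hz mod fs = 54 Hz.
54 Hz > fs/2 = 30 Hz, folds to fs − 54 Hz = 6 Hz.
204 Hz mod fs = 24 Hz.
24 Hz ≤ fs/2 = 30 Hz, appears at 24 Hz.
138 Hz mod fs = 18 Hz.
18 Hz ≤ fs/2 = 30 Hz, appears at 18 Hz.
72 Hz mod fs = 12 Hz.
12 Hz ≤ fs/2 = 30 Hz, appears at 12 Hz.
48 Hz > fs/2 = 30 Hz, folds to fs − 48 Hz = 12 Hz.
48 Hz and 72 Hz both map to 12 Hz.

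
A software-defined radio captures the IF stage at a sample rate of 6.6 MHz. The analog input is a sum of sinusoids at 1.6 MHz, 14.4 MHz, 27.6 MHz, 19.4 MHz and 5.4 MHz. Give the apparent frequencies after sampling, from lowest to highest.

0.4 MHz, 1.2 MHz, 1.6 MHz

fs/2 = 3.3 MHz.
1.6 MHz ≤ fs/2 = 3.3 MHz, passes unchanged.
14.4 MHz mod fs = 1.2 MHz.
1.2 MHz ≤ fs/2 = 3.3 MHz, appears at 1.2 MHz.
27.6 MHz mod fs = 1.2 MHz.
1.2 MHz ≤ fs/2 = 3.3 MHz, appears at 1.2 MHz.
19.4 MHz mod fs = 6.2 MHz.
6.2 MHz > fs/2 = 3.3 MHz, folds to fs − 6.2 MHz = 0.4 MHz.
5.4 MHz > fs/2 = 3.3 MHz, folds to fs − 5.4 MHz = 1.2 MHz.
Distinct values: {0.4 MHz, 1.2 MHz, 1.6 MHz}.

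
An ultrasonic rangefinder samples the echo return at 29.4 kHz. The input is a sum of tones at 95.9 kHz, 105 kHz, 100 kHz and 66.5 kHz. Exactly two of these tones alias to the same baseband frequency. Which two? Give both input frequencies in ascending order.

66.5 kHz, 95.9 kHz

fs/2 = 14.7 kHz.
95.9 kHz mod fs = 7.7 kHz.
7.7 kHz ≤ fs/2 = 14.7 kHz, appears at 7.7 kHz.
105 kHz mod fs = 16.8 kHz.
16.8 kHz > fs/2 = 14.7 kHz, folds to fs − 16.8 kHz = 12.6 kHz.
100 kHz mod fs = 11.8 kHz.
11.8 kHz ≤ fs/2 = 14.7 kHz, appears at 11.8 kHz.
66.5 kHz mod fs = 7.7 kHz.
7.7 kHz ≤ fs/2 = 14.7 kHz, appears at 7.7 kHz.
66.5 kHz and 95.9 kHz both map to 7.7 kHz.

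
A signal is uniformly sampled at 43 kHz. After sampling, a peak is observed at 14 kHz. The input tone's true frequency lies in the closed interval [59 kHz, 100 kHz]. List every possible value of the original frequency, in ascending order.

72 kHz, 100 kHz

Frequencies that alias to 14 kHz are k·fs ± 14 kHz for integer k ≥ 0.
k=0: 14 kHz.
k=1: 29 kHz, 57 kHz.
k=2: 72 kHz, 100 kHz.
k=3: 115 kHz, 143 kHz.
Within [59 kHz, 100 kHz]: 72 kHz, 100 kHz.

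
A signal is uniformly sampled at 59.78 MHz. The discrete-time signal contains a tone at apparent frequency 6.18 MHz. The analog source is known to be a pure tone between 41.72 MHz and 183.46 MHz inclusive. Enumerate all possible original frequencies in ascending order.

Frequencies that alias to 6.18 MHz are k·fs ± 6.18 MHz for integer k ≥ 0.
k=0: 6.18 MHz.
k=1: 53.6 MHz, 65.96 MHz.
k=2: 113.38 MHz, 125.74 MHz.
k=3: 173.16 MHz, 185.52 MHz.
k=4: 232.94 MHz, 245.3 MHz.
Within [41.72 MHz, 183.46 MHz]: 53.6 MHz, 65.96 MHz, 113.38 MHz, 125.74 MHz, 173.16 MHz.

53.6 MHz, 65.96 MHz, 113.38 MHz, 125.74 MHz, 173.16 MHz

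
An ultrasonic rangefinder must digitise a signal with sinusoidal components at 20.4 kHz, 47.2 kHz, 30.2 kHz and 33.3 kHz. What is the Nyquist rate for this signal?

94.4 kHz

Highest-frequency component: 47.2 kHz.
Nyquist rate = 2 × 47.2 kHz = 94.4 kHz.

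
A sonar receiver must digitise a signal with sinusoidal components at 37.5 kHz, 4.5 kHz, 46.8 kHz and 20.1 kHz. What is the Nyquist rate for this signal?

93.6 kHz

Highest-frequency component: 46.8 kHz.
Nyquist rate = 2 × 46.8 kHz = 93.6 kHz.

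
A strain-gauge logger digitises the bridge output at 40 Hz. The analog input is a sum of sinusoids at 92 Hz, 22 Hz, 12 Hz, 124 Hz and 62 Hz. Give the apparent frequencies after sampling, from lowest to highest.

fs/2 = 20 Hz.
92 Hz mod fs = 12 Hz.
12 Hz ≤ fs/2 = 20 Hz, appears at 12 Hz.
22 Hz > fs/2 = 20 Hz, folds to fs − 22 Hz = 18 Hz.
12 Hz ≤ fs/2 = 20 Hz, passes unchanged.
124 Hz mod fs = 4 Hz.
4 Hz ≤ fs/2 = 20 Hz, appears at 4 Hz.
62 Hz mod fs = 22 Hz.
22 Hz > fs/2 = 20 Hz, folds to fs − 22 Hz = 18 Hz.
Distinct values: {4 Hz, 12 Hz, 18 Hz}.

4 Hz, 12 Hz, 18 Hz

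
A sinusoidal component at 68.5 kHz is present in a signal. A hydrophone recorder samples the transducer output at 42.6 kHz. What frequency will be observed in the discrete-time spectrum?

68.5 kHz mod fs = 25.9 kHz.
25.9 kHz > fs/2 = 21.3 kHz, folds to fs − 25.9 kHz = 16.7 kHz.

16.7 kHz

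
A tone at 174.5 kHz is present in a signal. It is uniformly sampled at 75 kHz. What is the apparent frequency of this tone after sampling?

24.5 kHz

174.5 kHz mod fs = 24.5 kHz.
24.5 kHz ≤ fs/2 = 37.5 kHz, appears at 24.5 kHz.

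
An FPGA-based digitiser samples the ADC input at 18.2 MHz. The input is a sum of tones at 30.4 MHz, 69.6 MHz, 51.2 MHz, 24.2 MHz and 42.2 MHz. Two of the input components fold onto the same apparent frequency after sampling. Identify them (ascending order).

fs/2 = 9.1 MHz.
30.4 MHz mod fs = 12.2 MHz.
12.2 MHz > fs/2 = 9.1 MHz, folds to fs − 12.2 MHz = 6 MHz.
69.6 MHz mod fs = 15 MHz.
15 MHz > fs/2 = 9.1 MHz, folds to fs − 15 MHz = 3.2 MHz.
51.2 MHz mod fs = 14.8 MHz.
14.8 MHz > fs/2 = 9.1 MHz, folds to fs − 14.8 MHz = 3.4 MHz.
24.2 MHz mod fs = 6 MHz.
6 MHz ≤ fs/2 = 9.1 MHz, appears at 6 MHz.
42.2 MHz mod fs = 5.8 MHz.
5.8 MHz ≤ fs/2 = 9.1 MHz, appears at 5.8 MHz.
24.2 MHz and 30.4 MHz both map to 6 MHz.

24.2 MHz, 30.4 MHz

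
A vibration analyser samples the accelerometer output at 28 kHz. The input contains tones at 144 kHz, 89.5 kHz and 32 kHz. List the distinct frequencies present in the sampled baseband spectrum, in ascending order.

4 kHz, 5.5 kHz

fs/2 = 14 kHz.
144 kHz mod fs = 4 kHz.
4 kHz ≤ fs/2 = 14 kHz, appears at 4 kHz.
89.5 kHz mod fs = 5.5 kHz.
5.5 kHz ≤ fs/2 = 14 kHz, appears at 5.5 kHz.
32 kHz mod fs = 4 kHz.
4 kHz ≤ fs/2 = 14 kHz, appears at 4 kHz.
Distinct values: {4 kHz, 5.5 kHz}.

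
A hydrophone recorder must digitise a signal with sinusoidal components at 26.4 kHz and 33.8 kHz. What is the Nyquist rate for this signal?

Highest-frequency component: 33.8 kHz.
Nyquist rate = 2 × 33.8 kHz = 67.6 kHz.

67.6 kHz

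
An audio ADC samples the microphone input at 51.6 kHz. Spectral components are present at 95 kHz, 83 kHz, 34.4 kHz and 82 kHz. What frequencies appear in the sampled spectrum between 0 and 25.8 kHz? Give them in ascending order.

8.2 kHz, 17.2 kHz, 20.2 kHz, 21.2 kHz

fs/2 = 25.8 kHz.
95 kHz mod fs = 43.4 kHz.
43.4 kHz > fs/2 = 25.8 kHz, folds to fs − 43.4 kHz = 8.2 kHz.
83 kHz mod fs = 31.4 kHz.
31.4 kHz > fs/2 = 25.8 kHz, folds to fs − 31.4 kHz = 20.2 kHz.
34.4 kHz > fs/2 = 25.8 kHz, folds to fs − 34.4 kHz = 17.2 kHz.
82 kHz mod fs = 30.4 kHz.
30.4 kHz > fs/2 = 25.8 kHz, folds to fs − 30.4 kHz = 21.2 kHz.
Distinct values: {8.2 kHz, 17.2 kHz, 20.2 kHz, 21.2 kHz}.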